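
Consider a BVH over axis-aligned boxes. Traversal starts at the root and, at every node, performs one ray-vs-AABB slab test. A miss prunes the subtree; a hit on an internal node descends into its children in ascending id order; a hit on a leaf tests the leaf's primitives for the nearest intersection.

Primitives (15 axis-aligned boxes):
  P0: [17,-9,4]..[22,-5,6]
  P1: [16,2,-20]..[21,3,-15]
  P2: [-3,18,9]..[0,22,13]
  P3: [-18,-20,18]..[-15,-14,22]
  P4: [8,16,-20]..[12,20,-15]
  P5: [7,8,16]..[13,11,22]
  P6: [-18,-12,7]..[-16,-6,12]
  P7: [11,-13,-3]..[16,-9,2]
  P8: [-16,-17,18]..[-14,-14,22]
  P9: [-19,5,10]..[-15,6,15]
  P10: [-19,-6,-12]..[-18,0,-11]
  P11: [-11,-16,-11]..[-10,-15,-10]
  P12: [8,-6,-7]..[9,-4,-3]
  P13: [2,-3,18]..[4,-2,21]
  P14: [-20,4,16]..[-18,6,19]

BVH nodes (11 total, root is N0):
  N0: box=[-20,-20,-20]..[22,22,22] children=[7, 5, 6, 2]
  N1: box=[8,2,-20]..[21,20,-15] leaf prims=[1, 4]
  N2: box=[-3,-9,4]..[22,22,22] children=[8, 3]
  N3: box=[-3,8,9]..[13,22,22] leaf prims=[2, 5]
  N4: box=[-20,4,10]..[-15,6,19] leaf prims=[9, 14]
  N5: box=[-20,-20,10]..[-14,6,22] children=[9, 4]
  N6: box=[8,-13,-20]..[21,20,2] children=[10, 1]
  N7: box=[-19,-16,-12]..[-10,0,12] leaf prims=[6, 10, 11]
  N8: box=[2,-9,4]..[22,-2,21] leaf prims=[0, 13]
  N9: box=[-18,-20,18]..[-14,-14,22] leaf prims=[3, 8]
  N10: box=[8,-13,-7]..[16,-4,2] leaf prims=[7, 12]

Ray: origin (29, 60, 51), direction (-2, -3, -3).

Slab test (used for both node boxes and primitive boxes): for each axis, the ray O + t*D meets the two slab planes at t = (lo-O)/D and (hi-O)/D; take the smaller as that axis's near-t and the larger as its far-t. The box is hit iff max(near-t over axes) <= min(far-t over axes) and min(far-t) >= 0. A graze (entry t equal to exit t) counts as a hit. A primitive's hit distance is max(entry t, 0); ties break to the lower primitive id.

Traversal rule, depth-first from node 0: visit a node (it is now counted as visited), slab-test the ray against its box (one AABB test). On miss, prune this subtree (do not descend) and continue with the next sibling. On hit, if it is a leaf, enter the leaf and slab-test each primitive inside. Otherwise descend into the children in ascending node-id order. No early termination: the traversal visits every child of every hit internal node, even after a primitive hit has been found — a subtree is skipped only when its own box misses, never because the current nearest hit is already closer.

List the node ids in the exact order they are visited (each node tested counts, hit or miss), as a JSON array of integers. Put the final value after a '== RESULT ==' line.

Trace the traversal:
N0 x:[7/2,49/2] y:[38/3,80/3] z:[29/3,71/3] -> hit [38/3,71/3], descend [2, 5, 6, 7]
  N2 x:[7/2,16] y:[38/3,23] z:[29/3,47/3] -> hit [38/3,47/3], descend [3, 8]
    N3 x:[8,16] y:[38/3,52/3] z:[29/3,14] -> hit [38/3,14] leaf, test {P2(miss), P5(miss)}
    N8 x:[7/2,27/2] y:[62/3,23] z:[10,47/3] -> miss, prune
  N5 x:[43/2,49/2] y:[18,80/3] z:[29/3,41/3] -> miss, prune
  N6 x:[4,21/2] y:[40/3,73/3] z:[49/3,71/3] -> miss, prune
  N7 x:[39/2,24] y:[20,76/3] z:[13,21] -> hit [20,21] leaf, test {P6(miss), P10(miss), P11(miss)}

7 AABB tests over nodes [0, 2, 3, 8, 5, 6, 7]; 2 leaves entered; closest miss.

== RESULT ==
[0, 2, 3, 8, 5, 6, 7]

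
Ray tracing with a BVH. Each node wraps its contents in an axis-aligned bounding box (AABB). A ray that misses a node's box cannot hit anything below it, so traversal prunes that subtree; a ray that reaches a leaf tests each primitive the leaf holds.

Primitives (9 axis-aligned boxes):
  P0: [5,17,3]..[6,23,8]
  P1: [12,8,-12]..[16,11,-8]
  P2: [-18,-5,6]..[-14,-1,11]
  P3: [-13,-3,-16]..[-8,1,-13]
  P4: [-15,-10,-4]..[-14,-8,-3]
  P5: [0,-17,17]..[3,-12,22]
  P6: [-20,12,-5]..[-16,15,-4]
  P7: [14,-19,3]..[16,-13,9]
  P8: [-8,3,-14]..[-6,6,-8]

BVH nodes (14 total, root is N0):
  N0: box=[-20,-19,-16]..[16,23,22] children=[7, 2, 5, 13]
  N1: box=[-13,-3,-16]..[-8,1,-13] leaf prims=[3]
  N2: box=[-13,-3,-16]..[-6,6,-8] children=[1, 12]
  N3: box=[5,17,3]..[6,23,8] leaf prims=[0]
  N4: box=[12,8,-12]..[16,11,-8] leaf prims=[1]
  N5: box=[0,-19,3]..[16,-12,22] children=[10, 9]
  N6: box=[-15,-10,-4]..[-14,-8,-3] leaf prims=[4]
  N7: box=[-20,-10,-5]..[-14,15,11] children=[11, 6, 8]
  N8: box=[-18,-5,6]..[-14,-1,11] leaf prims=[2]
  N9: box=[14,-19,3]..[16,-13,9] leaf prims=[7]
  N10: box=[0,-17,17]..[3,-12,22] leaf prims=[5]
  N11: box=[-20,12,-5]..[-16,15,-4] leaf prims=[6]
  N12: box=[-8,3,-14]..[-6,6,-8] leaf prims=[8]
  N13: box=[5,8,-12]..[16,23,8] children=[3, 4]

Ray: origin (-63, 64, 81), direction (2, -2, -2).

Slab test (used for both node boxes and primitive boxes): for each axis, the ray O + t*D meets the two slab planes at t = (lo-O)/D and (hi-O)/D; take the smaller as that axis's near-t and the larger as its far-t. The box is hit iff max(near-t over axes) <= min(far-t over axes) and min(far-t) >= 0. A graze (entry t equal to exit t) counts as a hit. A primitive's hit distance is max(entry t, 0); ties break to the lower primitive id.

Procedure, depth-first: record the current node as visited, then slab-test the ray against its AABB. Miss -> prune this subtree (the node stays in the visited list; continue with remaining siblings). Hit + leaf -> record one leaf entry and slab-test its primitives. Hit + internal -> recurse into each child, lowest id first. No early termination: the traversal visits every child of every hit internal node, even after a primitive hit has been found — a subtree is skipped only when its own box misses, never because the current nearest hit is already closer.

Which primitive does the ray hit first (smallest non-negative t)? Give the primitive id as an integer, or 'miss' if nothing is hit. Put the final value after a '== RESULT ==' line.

Walk:
N0 x:[43/2,79/2] y:[41/2,83/2] z:[59/2,97/2] -> hit [59/2,79/2], descend [2, 5, 7, 13]
  N2 x:[25,57/2] y:[29,67/2] z:[89/2,97/2] -> miss, prune
  N5 x:[63/2,79/2] y:[38,83/2] z:[59/2,39] -> hit [38,39], descend [9, 10]
    N9 x:[77/2,79/2] y:[77/2,83/2] z:[36,39] -> hit [77/2,39] leaf, test {P7@t=77/2}
    N10 x:[63/2,33] y:[38,81/2] z:[59/2,32] -> miss, prune
  N7 x:[43/2,49/2] y:[49/2,37] z:[35,43] -> miss, prune
  N13 x:[34,79/2] y:[41/2,28] z:[73/2,93/2] -> miss, prune

7 AABB tests over nodes [0, 2, 5, 9, 10, 7, 13]; 1 leaf entered; closest P7.

== RESULT ==
7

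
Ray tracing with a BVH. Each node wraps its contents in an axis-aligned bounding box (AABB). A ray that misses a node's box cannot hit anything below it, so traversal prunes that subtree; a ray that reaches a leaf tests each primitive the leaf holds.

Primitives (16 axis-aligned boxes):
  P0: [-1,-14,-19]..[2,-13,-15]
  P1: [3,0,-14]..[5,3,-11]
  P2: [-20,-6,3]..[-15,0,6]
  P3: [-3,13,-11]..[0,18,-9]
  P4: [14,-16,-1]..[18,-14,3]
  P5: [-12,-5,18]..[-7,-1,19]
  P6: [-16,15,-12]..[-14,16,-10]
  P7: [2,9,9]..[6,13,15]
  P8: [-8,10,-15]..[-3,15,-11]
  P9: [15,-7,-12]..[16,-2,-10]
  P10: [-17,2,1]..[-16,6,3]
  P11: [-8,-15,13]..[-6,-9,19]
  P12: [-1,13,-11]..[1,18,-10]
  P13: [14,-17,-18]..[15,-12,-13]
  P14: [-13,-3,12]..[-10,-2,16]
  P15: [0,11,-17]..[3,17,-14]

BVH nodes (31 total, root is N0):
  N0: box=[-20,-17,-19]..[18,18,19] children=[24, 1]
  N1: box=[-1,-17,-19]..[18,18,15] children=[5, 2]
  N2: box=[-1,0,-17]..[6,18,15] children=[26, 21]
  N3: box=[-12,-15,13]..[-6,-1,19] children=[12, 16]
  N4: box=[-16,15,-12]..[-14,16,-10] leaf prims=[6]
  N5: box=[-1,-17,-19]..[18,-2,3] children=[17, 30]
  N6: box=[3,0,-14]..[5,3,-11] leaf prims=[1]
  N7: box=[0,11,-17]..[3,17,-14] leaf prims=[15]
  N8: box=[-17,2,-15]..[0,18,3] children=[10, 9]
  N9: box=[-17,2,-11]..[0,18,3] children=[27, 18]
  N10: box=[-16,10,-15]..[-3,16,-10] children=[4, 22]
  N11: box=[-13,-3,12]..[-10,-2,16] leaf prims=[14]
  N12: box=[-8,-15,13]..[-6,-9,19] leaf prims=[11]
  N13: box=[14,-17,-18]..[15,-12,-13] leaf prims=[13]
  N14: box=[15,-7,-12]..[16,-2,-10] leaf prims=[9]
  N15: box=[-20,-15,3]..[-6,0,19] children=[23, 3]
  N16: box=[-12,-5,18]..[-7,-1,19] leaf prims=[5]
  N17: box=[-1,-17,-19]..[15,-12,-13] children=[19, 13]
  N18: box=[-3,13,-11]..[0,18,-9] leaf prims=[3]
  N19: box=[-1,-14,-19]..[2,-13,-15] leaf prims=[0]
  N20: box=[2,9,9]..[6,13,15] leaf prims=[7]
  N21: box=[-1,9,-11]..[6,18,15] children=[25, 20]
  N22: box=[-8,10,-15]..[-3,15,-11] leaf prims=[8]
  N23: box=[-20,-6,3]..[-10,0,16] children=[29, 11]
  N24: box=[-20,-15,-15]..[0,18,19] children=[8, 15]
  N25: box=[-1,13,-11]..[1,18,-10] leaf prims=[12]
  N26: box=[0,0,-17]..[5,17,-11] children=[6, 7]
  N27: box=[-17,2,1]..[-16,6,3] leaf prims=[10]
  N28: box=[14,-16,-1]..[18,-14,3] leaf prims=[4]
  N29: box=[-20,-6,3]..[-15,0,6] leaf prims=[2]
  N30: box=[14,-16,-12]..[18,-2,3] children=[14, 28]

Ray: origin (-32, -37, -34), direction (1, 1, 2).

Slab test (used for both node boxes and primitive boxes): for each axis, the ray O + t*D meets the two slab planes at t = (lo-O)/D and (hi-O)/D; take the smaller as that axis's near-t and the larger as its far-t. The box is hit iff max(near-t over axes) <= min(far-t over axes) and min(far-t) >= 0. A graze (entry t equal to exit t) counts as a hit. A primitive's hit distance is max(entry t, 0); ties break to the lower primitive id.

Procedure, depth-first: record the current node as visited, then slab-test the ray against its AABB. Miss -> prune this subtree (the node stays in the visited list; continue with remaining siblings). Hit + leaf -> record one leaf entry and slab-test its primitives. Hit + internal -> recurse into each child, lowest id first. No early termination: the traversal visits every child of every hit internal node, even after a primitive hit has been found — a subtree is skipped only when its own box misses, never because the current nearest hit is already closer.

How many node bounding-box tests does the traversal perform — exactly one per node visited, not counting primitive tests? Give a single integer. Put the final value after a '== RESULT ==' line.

Trace the traversal:
N0 x:[12,50] y:[20,55] z:[15/2,53/2] -> hit [20,53/2], descend [1, 24]
  N1 x:[31,50] y:[20,55] z:[15/2,49/2] -> miss, prune
  N24 x:[12,32] y:[22,55] z:[19/2,53/2] -> hit [22,53/2], descend [8, 15]
    N8 x:[15,32] y:[39,55] z:[19/2,37/2] -> miss, prune
    N15 x:[12,26] y:[22,37] z:[37/2,53/2] -> hit [22,26], descend [3, 23]
      N3 x:[20,26] y:[22,36] z:[47/2,53/2] -> hit [47/2,26], descend [12, 16]
        N12 x:[24,26] y:[22,28] z:[47/2,53/2] -> hit [24,26] leaf, test {P11@t=24}
        N16 x:[20,25] y:[32,36] z:[26,53/2] -> miss, prune
      N23 x:[12,22] y:[31,37] z:[37/2,25] -> miss, prune

order=[0, 1, 24, 8, 15, 3, 12, 16, 23]  |boxes|=9  |leaves|=1  hit=P11

== RESULT ==
9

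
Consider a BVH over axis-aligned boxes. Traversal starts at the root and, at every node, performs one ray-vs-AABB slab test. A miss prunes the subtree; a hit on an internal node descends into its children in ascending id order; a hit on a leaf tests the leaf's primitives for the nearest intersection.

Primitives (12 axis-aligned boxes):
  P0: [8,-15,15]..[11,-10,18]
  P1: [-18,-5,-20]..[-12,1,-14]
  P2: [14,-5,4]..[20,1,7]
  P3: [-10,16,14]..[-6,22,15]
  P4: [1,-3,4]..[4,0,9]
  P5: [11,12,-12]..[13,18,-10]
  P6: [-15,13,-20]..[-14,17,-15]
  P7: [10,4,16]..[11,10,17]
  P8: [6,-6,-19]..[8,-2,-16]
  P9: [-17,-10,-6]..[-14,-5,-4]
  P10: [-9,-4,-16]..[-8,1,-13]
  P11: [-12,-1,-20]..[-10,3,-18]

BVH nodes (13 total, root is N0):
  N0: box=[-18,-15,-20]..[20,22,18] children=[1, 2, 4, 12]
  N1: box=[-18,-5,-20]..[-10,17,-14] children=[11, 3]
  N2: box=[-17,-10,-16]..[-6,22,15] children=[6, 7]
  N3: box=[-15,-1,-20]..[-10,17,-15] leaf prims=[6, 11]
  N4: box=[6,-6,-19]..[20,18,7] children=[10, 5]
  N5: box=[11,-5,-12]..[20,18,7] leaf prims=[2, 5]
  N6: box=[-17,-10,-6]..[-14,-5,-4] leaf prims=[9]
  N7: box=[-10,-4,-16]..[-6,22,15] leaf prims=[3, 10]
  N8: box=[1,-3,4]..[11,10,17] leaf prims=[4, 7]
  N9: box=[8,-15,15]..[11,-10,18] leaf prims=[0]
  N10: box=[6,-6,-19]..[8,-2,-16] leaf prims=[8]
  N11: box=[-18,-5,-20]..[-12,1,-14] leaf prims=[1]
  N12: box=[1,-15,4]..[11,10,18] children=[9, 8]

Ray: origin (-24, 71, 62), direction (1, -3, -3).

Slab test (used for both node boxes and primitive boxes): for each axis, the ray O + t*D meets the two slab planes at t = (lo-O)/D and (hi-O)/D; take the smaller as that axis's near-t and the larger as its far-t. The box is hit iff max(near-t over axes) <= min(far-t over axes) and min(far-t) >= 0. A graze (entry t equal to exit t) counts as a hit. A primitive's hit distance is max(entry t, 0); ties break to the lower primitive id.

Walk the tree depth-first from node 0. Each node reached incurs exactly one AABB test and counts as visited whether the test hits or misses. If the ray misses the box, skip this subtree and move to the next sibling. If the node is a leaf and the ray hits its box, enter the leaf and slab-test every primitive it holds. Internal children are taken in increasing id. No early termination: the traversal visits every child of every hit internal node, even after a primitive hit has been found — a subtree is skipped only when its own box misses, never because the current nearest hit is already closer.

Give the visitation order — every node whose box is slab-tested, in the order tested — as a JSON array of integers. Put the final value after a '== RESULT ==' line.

Trace the traversal:
N0 x:[6,44] y:[49/3,86/3] z:[44/3,82/3] -> hit [49/3,82/3], descend [1, 2, 4, 12]
  N1 x:[6,14] y:[18,76/3] z:[76/3,82/3] -> miss, prune
  N2 x:[7,18] y:[49/3,27] z:[47/3,26] -> hit [49/3,18], descend [6, 7]
    N6 x:[7,10] y:[76/3,27] z:[22,68/3] -> miss, prune
    N7 x:[14,18] y:[49/3,25] z:[47/3,26] -> hit [49/3,18] leaf, test {P3(miss), P10(miss)}
  N4 x:[30,44] y:[53/3,77/3] z:[55/3,27] -> miss, prune
  N12 x:[25,35] y:[61/3,86/3] z:[44/3,58/3] -> miss, prune

Summary -> nodes [0, 1, 2, 6, 7, 4, 12]; box-tests=7; leaf-entries=1; first=miss

== RESULT ==
[0, 1, 2, 6, 7, 4, 12]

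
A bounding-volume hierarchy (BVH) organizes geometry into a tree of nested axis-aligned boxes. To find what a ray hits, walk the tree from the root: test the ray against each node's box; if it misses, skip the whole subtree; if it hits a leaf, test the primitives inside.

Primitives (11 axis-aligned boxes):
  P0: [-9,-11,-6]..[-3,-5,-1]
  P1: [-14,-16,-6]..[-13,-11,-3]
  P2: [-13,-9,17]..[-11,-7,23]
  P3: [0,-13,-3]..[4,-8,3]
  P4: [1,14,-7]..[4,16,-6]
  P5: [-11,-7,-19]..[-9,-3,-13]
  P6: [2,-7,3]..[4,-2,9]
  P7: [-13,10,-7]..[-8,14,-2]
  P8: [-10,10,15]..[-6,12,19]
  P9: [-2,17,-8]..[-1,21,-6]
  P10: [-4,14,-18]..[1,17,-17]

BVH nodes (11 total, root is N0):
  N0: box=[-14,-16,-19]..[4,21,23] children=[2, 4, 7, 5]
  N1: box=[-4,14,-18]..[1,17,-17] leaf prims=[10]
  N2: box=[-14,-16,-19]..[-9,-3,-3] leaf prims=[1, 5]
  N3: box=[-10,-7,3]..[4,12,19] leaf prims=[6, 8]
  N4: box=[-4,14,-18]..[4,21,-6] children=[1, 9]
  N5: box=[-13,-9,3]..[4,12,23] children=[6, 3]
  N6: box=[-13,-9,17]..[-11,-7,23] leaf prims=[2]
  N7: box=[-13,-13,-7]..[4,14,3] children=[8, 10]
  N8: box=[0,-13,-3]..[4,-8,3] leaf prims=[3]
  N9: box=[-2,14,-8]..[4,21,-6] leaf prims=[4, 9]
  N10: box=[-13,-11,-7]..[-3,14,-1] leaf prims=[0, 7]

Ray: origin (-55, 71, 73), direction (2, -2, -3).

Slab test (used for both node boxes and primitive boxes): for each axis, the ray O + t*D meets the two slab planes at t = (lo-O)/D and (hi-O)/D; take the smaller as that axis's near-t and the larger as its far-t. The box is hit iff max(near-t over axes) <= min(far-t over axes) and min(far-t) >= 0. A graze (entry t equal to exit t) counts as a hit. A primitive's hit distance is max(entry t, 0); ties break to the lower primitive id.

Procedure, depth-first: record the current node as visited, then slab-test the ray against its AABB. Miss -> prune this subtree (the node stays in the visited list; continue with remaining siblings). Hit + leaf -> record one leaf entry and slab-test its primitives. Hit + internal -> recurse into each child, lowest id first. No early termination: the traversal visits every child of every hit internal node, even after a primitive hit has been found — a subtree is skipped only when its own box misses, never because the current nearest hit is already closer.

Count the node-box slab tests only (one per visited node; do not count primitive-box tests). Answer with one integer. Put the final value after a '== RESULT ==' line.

Trace the traversal:
N0 x:[41/2,59/2] y:[25,87/2] z:[50/3,92/3] -> hit [25,59/2], descend [2, 4, 5, 7]
  N2 x:[41/2,23] y:[37,87/2] z:[76/3,92/3] -> miss, prune
  N4 x:[51/2,59/2] y:[25,57/2] z:[79/3,91/3] -> hit [79/3,57/2], descend [1, 9]
    N1 x:[51/2,28] y:[27,57/2] z:[30,91/3] -> miss, prune
    N9 x:[53/2,59/2] y:[25,57/2] z:[79/3,27] -> hit [53/2,27] leaf, test {P4(miss), P9@t=53/2}
  N5 x:[21,59/2] y:[59/2,40] z:[50/3,70/3] -> miss, prune
  N7 x:[21,59/2] y:[57/2,42] z:[70/3,80/3] -> miss, prune

Visited [0, 2, 4, 1, 9, 5, 7]. Tests: 7 box, 1 leaf. Nearest: P9.

== RESULT ==
7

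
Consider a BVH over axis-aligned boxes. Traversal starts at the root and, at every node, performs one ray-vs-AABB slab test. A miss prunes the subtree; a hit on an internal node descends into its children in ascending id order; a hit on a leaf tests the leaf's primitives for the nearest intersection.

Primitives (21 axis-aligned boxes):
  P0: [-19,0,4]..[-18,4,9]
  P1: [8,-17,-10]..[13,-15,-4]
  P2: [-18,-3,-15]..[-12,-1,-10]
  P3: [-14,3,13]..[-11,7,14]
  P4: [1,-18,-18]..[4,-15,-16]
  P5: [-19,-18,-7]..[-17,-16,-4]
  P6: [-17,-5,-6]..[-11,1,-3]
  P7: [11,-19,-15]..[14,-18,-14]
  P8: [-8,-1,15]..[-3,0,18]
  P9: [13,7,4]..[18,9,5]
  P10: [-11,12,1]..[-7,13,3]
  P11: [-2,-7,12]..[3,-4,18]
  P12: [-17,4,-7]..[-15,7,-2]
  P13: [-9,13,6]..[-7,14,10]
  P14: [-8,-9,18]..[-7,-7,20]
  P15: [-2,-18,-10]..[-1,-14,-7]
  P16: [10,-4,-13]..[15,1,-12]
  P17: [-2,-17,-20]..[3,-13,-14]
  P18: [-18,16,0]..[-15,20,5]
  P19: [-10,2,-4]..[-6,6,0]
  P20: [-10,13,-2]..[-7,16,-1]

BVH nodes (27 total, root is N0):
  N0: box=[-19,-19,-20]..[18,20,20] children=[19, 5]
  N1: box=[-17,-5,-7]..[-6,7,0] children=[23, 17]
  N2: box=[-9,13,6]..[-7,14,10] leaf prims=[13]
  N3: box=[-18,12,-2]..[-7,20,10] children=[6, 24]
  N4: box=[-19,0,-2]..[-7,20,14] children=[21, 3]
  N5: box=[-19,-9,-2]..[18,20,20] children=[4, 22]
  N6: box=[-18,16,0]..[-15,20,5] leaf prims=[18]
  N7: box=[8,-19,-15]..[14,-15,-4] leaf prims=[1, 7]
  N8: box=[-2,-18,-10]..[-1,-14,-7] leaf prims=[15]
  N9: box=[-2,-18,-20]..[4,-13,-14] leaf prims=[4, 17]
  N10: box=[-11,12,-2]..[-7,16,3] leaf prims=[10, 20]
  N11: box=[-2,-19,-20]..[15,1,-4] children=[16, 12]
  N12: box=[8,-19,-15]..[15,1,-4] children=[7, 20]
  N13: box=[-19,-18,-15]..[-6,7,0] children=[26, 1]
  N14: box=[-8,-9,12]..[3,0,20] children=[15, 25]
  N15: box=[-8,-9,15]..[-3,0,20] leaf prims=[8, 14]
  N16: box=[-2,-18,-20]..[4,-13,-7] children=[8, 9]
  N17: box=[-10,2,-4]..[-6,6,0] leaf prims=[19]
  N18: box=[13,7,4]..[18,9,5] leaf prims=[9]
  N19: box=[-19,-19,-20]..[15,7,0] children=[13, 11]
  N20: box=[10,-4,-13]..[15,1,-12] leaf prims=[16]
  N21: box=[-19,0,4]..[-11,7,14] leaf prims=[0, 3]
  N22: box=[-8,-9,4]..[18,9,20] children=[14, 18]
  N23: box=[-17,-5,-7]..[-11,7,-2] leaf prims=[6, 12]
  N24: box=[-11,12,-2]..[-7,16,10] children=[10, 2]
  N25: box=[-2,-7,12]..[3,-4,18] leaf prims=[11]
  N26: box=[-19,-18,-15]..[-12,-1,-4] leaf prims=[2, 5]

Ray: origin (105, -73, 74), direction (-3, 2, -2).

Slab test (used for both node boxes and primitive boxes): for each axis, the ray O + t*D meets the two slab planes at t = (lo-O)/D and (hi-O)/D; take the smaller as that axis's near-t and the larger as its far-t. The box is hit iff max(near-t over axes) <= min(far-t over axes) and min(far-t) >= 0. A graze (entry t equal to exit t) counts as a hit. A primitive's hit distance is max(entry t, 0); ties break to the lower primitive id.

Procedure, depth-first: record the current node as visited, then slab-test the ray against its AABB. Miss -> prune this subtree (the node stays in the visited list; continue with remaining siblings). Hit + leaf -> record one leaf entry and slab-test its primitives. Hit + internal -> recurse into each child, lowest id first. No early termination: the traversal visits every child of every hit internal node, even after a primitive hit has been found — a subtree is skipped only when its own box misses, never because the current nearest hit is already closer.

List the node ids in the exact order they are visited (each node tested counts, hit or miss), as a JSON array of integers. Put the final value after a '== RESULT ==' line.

Traverse from the root:
N0 x:[29,124/3] y:[27,93/2] z:[27,47] -> hit [29,124/3], descend [5, 19]
  N5 x:[29,124/3] y:[32,93/2] z:[27,38] -> hit [32,38], descend [4, 22]
    N4 x:[112/3,124/3] y:[73/2,93/2] z:[30,38] -> hit [112/3,38], descend [3, 21]
      N3 x:[112/3,41] y:[85/2,93/2] z:[32,38] -> miss, prune
      N21 x:[116/3,124/3] y:[73/2,40] z:[30,35] -> miss, prune
    N22 x:[29,113/3] y:[32,41] z:[27,35] -> hit [32,35], descend [14, 18]
      N14 x:[34,113/3] y:[32,73/2] z:[27,31] -> miss, prune
      N18 x:[29,92/3] y:[40,41] z:[69/2,35] -> miss, prune
  N19 x:[30,124/3] y:[27,40] z:[37,47] -> hit [37,40], descend [11, 13]
    N11 x:[30,107/3] y:[27,37] z:[39,47] -> miss, prune
    N13 x:[37,124/3] y:[55/2,40] z:[37,89/2] -> hit [37,40], descend [1, 26]
      N1 x:[37,122/3] y:[34,40] z:[37,81/2] -> hit [37,40], descend [17, 23]
        N17 x:[37,115/3] y:[75/2,79/2] z:[37,39] -> hit [75/2,115/3] leaf, test {P19@t=75/2}
        N23 x:[116/3,122/3] y:[34,40] z:[38,81/2] -> hit [116/3,40] leaf, test {P6(miss), P12@t=40}
      N26 x:[39,124/3] y:[55/2,36] z:[39,89/2] -> miss, prune

Visited [0, 5, 4, 3, 21, 22, 14, 18, 19, 11, 13, 1, 17, 23, 26]. Tests: 15 box, 2 leaf. Nearest: P19.

== RESULT ==
[0, 5, 4, 3, 21, 22, 14, 18, 19, 11, 13, 1, 17, 23, 26]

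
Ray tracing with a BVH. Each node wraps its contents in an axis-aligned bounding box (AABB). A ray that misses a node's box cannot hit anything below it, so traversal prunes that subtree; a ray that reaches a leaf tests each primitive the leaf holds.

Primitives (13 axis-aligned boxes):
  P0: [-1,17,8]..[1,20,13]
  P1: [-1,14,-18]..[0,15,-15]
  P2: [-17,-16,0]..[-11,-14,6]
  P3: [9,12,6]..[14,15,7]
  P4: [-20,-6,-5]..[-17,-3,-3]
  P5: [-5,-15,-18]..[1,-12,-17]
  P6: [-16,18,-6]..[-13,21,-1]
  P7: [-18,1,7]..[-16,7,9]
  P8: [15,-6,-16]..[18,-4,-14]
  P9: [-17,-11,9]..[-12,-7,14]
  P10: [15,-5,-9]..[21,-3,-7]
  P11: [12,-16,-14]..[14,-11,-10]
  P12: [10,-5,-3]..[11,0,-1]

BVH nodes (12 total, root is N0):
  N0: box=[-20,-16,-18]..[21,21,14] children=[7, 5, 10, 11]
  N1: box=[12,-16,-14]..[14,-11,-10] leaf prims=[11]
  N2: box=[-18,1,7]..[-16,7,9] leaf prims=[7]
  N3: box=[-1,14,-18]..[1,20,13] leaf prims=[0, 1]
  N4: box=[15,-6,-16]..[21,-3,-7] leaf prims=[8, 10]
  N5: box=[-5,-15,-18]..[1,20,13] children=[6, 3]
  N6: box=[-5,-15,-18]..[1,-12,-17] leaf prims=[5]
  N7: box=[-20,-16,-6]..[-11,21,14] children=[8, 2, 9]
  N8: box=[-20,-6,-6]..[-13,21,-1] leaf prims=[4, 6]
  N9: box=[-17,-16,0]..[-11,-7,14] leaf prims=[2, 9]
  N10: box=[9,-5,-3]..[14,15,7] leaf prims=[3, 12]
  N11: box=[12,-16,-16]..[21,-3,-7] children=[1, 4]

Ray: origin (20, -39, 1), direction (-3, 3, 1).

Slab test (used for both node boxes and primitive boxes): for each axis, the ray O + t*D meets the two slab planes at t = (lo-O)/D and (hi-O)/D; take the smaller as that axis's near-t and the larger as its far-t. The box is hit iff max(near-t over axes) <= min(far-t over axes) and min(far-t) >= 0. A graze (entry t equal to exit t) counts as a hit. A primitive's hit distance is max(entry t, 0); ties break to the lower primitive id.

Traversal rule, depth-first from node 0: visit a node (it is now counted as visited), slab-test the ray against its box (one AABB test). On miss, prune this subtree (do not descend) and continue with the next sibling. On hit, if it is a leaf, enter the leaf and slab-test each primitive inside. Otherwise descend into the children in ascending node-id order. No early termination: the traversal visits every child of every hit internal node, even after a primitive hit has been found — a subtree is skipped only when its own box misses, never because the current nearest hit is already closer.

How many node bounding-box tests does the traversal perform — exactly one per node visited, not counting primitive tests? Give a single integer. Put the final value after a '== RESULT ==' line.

Trace the traversal:
N0 x:[-1/3,40/3] y:[23/3,20] z:[-19,13] -> hit [23/3,13], descend [5, 7, 10, 11]
  N5 x:[19/3,25/3] y:[8,59/3] z:[-19,12] -> hit [8,25/3], descend [3, 6]
    N3 x:[19/3,7] y:[53/3,59/3] z:[-19,12] -> miss, prune
    N6 x:[19/3,25/3] y:[8,9] z:[-19,-18] -> miss, prune
  N7 x:[31/3,40/3] y:[23/3,20] z:[-7,13] -> hit [31/3,13], descend [2, 8, 9]
    N2 x:[12,38/3] y:[40/3,46/3] z:[6,8] -> miss, prune
    N8 x:[11,40/3] y:[11,20] z:[-7,-2] -> miss, prune
    N9 x:[31/3,37/3] y:[23/3,32/3] z:[-1,13] -> hit [31/3,32/3] leaf, test {P2(miss), P9@t=32/3}
  N10 x:[2,11/3] y:[34/3,18] z:[-4,6] -> miss, prune
  N11 x:[-1/3,8/3] y:[23/3,12] z:[-17,-8] -> miss, prune

10 AABB tests over nodes [0, 5, 3, 6, 7, 2, 8, 9, 10, 11]; 1 leaf entered; closest P9.

== RESULT ==
10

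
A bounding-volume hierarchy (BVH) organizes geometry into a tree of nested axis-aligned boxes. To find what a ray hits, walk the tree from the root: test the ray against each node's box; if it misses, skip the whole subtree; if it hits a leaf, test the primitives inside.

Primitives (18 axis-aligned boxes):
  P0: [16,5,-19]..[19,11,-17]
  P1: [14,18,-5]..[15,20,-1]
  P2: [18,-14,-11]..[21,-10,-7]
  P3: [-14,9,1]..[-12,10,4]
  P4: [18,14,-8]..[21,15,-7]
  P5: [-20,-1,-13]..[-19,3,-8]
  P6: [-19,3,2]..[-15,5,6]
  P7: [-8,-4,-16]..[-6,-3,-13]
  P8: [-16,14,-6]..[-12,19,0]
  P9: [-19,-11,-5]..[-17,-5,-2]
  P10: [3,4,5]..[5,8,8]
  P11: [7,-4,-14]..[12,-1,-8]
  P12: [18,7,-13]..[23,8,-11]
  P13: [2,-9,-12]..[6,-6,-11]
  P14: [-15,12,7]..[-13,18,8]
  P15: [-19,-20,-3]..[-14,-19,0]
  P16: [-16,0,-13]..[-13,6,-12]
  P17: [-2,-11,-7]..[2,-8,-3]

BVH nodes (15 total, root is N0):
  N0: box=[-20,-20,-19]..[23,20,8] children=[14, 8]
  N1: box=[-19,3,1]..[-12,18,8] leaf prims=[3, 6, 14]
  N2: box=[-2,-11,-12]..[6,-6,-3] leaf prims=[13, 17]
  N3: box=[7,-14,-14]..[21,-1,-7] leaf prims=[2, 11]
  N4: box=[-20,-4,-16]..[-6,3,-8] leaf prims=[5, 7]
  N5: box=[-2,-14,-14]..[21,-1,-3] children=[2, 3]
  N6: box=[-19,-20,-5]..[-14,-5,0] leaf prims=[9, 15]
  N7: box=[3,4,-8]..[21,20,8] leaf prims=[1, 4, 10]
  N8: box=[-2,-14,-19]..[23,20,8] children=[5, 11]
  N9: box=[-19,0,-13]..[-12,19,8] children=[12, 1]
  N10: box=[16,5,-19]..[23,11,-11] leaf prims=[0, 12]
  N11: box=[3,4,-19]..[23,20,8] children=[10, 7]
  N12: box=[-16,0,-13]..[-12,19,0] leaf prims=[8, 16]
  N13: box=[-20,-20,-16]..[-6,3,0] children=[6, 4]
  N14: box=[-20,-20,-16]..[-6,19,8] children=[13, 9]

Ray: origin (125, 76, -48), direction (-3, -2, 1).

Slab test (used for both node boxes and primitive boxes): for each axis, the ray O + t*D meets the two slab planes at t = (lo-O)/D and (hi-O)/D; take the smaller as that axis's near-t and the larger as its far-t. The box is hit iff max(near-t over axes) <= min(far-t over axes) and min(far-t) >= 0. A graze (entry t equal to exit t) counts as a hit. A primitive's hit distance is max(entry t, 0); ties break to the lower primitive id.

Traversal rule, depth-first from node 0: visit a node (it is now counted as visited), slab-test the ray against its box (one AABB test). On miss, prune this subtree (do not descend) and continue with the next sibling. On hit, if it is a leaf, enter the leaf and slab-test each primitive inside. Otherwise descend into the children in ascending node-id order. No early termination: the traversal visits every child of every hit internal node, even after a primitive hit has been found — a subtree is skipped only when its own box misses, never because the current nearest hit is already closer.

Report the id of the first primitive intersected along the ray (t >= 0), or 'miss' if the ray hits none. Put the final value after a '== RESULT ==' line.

Trace the traversal:
N0 x:[34,145/3] y:[28,48] z:[29,56] -> hit [34,48], descend [8, 14]
  N8 x:[34,127/3] y:[28,45] z:[29,56] -> hit [34,127/3], descend [5, 11]
    N5 x:[104/3,127/3] y:[77/2,45] z:[34,45] -> hit [77/2,127/3], descend [2, 3]
      N2 x:[119/3,127/3] y:[41,87/2] z:[36,45] -> hit [41,127/3] leaf, test {P13(miss), P17@t=42}
      N3 x:[104/3,118/3] y:[77/2,45] z:[34,41] -> hit [77/2,118/3] leaf, test {P2(miss), P11@t=77/2}
    N11 x:[34,122/3] y:[28,36] z:[29,56] -> hit [34,36], descend [7, 10]
      N7 x:[104/3,122/3] y:[28,36] z:[40,56] -> miss, prune
      N10 x:[34,109/3] y:[65/2,71/2] z:[29,37] -> hit [34,71/2] leaf, test {P0(miss), P12(miss)}
  N14 x:[131/3,145/3] y:[57/2,48] z:[32,56] -> hit [131/3,48], descend [9, 13]
    N9 x:[137/3,48] y:[57/2,38] z:[35,56] -> miss, prune
    N13 x:[131/3,145/3] y:[73/2,48] z:[32,48] -> hit [131/3,48], descend [4, 6]
      N4 x:[131/3,145/3] y:[73/2,40] z:[32,40] -> miss, prune
      N6 x:[139/3,48] y:[81/2,48] z:[43,48] -> hit [139/3,48] leaf, test {P9(miss), P15@t=95/2}

Summary -> nodes [0, 8, 5, 2, 3, 11, 7, 10, 14, 9, 13, 4, 6]; box-tests=13; leaf-entries=4; first=P11

== RESULT ==
11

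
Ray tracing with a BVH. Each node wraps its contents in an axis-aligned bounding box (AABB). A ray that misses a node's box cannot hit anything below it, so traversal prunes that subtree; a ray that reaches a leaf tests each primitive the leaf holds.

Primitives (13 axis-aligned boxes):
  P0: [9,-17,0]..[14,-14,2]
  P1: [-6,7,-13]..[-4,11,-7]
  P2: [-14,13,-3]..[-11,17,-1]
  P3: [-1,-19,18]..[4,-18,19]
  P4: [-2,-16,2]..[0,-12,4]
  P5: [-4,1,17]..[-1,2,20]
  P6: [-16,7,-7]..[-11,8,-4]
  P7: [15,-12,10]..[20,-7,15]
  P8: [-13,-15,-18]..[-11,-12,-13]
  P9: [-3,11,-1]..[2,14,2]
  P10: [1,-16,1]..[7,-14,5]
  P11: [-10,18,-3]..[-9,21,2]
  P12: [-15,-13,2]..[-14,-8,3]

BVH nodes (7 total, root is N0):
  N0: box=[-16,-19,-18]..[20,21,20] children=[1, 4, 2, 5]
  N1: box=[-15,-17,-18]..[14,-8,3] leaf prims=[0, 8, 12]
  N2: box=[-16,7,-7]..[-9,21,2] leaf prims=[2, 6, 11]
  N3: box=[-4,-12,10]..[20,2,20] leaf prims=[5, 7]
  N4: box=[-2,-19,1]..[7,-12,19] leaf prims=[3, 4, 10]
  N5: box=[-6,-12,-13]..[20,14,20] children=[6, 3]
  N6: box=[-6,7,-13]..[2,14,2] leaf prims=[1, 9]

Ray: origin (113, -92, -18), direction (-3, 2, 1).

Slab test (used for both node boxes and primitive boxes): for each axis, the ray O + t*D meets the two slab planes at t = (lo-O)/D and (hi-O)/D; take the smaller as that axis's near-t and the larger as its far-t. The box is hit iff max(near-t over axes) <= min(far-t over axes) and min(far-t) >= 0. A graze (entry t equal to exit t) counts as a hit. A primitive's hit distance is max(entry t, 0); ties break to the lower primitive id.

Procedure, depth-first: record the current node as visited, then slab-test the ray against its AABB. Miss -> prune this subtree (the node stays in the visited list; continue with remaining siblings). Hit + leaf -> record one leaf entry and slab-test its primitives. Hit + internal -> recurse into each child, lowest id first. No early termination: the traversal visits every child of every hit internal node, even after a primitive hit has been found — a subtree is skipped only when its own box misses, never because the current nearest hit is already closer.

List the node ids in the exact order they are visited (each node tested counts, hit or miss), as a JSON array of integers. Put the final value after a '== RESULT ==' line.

Trace the traversal:
N0 x:[31,43] y:[73/2,113/2] z:[0,38] -> hit [73/2,38], descend [1, 2, 4, 5]
  N1 x:[33,128/3] y:[75/2,42] z:[0,21] -> miss, prune
  N2 x:[122/3,43] y:[99/2,113/2] z:[11,20] -> miss, prune
  N4 x:[106/3,115/3] y:[73/2,40] z:[19,37] -> hit [73/2,37] leaf, test {P3@t=73/2, P4(miss), P10(miss)}
  N5 x:[31,119/3] y:[40,53] z:[5,38] -> miss, prune

Summary -> nodes [0, 1, 2, 4, 5]; box-tests=5; leaf-entries=1; first=P3

== RESULT ==
[0, 1, 2, 4, 5]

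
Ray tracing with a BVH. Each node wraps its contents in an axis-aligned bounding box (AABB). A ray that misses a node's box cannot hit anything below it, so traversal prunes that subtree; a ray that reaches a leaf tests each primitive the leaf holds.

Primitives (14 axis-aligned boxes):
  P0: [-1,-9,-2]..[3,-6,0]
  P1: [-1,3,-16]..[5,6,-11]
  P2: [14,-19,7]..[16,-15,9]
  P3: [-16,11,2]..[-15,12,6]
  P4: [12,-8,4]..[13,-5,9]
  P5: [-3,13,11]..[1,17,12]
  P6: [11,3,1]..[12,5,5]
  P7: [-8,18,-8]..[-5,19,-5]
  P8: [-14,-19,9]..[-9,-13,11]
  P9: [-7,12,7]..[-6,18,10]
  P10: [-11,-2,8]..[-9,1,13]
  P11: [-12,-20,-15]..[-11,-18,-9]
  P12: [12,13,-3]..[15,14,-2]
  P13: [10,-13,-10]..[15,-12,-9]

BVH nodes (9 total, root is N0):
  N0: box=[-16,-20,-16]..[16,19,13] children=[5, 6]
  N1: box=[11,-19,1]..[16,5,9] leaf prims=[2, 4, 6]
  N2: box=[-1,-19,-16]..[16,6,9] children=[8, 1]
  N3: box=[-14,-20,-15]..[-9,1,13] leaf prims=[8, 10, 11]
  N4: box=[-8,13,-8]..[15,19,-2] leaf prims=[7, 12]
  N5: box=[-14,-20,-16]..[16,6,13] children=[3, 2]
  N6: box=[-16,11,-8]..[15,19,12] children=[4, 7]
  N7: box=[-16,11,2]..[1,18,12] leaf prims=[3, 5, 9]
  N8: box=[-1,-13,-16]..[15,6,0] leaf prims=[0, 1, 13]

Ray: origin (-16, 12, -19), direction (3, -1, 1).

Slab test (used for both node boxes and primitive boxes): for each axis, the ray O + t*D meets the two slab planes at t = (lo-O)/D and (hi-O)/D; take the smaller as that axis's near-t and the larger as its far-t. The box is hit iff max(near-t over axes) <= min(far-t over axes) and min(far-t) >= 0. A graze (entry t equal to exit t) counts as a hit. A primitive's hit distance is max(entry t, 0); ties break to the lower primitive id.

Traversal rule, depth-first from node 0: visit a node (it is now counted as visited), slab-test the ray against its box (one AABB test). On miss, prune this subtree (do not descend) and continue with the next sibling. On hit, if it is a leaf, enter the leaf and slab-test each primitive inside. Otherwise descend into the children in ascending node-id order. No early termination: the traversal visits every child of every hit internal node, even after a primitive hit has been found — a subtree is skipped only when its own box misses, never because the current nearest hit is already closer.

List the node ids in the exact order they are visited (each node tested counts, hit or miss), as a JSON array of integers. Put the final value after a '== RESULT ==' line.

Traverse from the root:
N0 x:[0,32/3] y:[-7,32] z:[3,32] -> hit [3,32/3], descend [5, 6]
  N5 x:[2/3,32/3] y:[6,32] z:[3,32] -> hit [6,32/3], descend [2, 3]
    N2 x:[5,32/3] y:[6,31] z:[3,28] -> hit [6,32/3], descend [1, 8]
      N1 x:[9,32/3] y:[7,31] z:[20,28] -> miss, prune
      N8 x:[5,31/3] y:[6,25] z:[3,19] -> hit [6,31/3] leaf, test {P0(miss), P1@t=6, P13(miss)}
    N3 x:[2/3,7/3] y:[11,32] z:[4,32] -> miss, prune
  N6 x:[0,31/3] y:[-7,1] z:[11,31] -> miss, prune

Summary -> nodes [0, 5, 2, 1, 8, 3, 6]; box-tests=7; leaf-entries=1; first=P1

== RESULT ==
[0, 5, 2, 1, 8, 3, 6]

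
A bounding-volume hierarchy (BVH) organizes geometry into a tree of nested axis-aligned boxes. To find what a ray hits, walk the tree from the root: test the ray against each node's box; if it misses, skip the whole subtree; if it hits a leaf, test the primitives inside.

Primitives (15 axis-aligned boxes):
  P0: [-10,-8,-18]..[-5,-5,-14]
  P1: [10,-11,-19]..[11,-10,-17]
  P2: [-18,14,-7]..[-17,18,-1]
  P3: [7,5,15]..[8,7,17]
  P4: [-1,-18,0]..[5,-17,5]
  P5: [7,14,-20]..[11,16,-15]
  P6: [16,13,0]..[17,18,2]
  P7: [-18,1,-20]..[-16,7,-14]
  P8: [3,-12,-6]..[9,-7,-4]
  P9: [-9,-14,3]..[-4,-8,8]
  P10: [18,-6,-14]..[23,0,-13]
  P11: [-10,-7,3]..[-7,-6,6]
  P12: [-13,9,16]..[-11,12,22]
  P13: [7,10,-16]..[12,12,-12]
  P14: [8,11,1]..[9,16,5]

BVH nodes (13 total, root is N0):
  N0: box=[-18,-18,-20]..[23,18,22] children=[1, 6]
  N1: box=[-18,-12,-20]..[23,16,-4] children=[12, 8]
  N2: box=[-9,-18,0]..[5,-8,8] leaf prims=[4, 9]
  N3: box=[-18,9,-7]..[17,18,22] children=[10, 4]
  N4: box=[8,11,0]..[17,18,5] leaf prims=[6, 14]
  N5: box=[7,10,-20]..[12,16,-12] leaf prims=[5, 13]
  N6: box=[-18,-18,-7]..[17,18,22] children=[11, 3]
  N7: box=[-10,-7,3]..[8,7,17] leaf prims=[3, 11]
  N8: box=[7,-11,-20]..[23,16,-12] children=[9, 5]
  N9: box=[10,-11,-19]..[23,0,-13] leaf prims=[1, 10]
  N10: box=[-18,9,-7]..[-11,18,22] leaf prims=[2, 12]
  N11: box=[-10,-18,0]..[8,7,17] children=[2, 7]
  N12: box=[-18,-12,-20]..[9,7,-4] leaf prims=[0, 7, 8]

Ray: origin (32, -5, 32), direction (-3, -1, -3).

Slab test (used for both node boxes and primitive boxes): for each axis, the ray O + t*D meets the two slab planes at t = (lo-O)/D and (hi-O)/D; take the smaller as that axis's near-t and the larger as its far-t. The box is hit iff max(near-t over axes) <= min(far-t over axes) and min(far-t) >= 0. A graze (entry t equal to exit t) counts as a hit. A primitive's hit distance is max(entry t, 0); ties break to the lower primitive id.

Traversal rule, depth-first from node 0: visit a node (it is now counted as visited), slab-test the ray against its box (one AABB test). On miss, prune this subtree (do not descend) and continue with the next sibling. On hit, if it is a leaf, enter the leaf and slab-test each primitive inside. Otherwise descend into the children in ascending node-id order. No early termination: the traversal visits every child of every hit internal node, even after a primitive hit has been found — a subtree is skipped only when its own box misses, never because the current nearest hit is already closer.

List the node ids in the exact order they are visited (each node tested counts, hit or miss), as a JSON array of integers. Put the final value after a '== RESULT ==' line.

Trace the traversal:
N0 x:[3,50/3] y:[-23,13] z:[10/3,52/3] -> hit [10/3,13], descend [1, 6]
  N1 x:[3,50/3] y:[-21,7] z:[12,52/3] -> miss, prune
  N6 x:[5,50/3] y:[-23,13] z:[10/3,13] -> hit [5,13], descend [3, 11]
    N3 x:[5,50/3] y:[-23,-14] z:[10/3,13] -> miss, prune
    N11 x:[8,14] y:[-12,13] z:[5,32/3] -> hit [8,32/3], descend [2, 7]
      N2 x:[9,41/3] y:[3,13] z:[8,32/3] -> hit [9,32/3] leaf, test {P4(miss), P9(miss)}
      N7 x:[8,14] y:[-12,2] z:[5,29/3] -> miss, prune

7 AABB tests over nodes [0, 1, 6, 3, 11, 2, 7]; 1 leaf entered; closest miss.

== RESULT ==
[0, 1, 6, 3, 11, 2, 7]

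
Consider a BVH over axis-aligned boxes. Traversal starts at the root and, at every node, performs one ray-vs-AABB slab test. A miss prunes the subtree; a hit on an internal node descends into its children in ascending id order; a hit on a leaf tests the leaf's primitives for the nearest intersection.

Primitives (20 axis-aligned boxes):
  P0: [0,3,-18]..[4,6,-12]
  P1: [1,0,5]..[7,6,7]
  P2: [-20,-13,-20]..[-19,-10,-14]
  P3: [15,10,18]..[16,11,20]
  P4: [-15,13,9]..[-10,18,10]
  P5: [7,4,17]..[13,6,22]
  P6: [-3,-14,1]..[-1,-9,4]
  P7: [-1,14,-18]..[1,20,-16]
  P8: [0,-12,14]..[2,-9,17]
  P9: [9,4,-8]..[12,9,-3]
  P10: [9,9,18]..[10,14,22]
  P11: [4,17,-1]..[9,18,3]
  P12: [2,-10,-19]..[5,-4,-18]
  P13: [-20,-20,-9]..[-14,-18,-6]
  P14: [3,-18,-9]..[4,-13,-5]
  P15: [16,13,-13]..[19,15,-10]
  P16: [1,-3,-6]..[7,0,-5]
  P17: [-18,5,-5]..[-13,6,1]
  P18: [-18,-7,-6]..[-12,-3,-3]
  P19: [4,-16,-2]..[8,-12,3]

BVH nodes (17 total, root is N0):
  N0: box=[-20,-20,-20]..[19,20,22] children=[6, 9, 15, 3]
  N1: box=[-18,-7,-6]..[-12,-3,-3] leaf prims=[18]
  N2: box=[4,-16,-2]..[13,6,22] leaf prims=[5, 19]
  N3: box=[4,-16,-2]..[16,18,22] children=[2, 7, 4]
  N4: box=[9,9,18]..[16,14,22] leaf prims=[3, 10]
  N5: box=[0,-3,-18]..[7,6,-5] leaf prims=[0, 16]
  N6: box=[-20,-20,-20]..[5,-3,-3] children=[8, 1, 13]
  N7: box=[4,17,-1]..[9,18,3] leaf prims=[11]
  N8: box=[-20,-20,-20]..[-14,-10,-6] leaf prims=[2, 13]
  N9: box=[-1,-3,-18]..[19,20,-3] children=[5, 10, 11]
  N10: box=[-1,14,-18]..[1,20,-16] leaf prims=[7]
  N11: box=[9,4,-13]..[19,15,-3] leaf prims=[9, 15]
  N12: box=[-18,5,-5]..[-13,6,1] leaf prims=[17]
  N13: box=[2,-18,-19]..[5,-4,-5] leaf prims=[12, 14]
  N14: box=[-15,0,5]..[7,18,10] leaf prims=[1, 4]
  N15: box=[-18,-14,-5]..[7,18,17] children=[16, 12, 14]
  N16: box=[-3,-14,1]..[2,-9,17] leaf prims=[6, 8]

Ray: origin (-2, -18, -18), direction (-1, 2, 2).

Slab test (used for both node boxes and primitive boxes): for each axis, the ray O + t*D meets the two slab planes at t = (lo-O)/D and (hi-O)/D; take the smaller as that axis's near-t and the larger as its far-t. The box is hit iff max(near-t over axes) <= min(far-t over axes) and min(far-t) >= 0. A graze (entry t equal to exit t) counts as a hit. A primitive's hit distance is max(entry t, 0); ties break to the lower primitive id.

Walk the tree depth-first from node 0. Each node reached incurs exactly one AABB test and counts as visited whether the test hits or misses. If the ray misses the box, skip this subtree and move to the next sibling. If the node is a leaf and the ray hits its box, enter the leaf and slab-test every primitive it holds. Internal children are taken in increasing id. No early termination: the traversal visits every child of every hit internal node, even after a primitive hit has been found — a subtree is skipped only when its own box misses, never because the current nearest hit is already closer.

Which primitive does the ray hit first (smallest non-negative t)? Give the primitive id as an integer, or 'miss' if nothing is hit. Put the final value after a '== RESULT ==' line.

Traverse from the root:
N0 x:[-21,18] y:[-1,19] z:[-1,20] -> hit [-1,18], descend [3, 6, 9, 15]
  N3 x:[-18,-6] y:[1,18] z:[8,20] -> miss, prune
  N6 x:[-7,18] y:[-1,15/2] z:[-1,15/2] -> hit [-1,15/2], descend [1, 8, 13]
    N1 x:[10,16] y:[11/2,15/2] z:[6,15/2] -> miss, prune
    N8 x:[12,18] y:[-1,4] z:[-1,6] -> miss, prune
    N13 x:[-7,-4] y:[0,7] z:[-1/2,13/2] -> miss, prune
  N9 x:[-21,-1] y:[15/2,19] z:[0,15/2] -> miss, prune
  N15 x:[-9,16] y:[2,18] z:[13/2,35/2] -> hit [13/2,16], descend [12, 14, 16]
    N12 x:[11,16] y:[23/2,12] z:[13/2,19/2] -> miss, prune
    N14 x:[-9,13] y:[9,18] z:[23/2,14] -> hit [23/2,13] leaf, test {P1(miss), P4(miss)}
    N16 x:[-4,1] y:[2,9/2] z:[19/2,35/2] -> miss, prune

order=[0, 3, 6, 1, 8, 13, 9, 15, 12, 14, 16]  |boxes|=11  |leaves|=1  hit=miss

== RESULT ==
miss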